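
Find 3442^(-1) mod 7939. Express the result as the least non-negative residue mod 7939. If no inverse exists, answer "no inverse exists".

3296

gcd(7939, 3442) by repeated division:
7939 = 2·3442 + 1055
3442 = 3·1055 + 277
1055 = 3·277 + 224
277 = 1·224 + 53
224 = 4·53 + 12
53 = 4·12 + 5
12 = 2·5 + 2
5 = 2·2 + 1
2 = 2·1 + 0
The gcd is 1. Working backward:
1 = 5 − 2·2
1 = −2·12 + 5·5
1 = 5·53 − 22·12
1 = −22·224 + 93·53
1 = 93·277 − 115·224
1 = −115·1055 + 438·277
1 = 438·3442 − 1429·1055
1 = −1429·7939 + 3296·3442
So 3442·3296 ≡ 1 (mod 7939).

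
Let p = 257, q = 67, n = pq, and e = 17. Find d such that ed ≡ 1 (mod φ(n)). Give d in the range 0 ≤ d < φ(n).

8945

φ(n) = (p−1)(q−1) = 256·66 = 16896.
Need d with 17·d ≡ 1 (mod 16896). Apply the extended Euclidean algorithm:
16896 = 993·17 + 15
17 = 1·15 + 2
15 = 7·2 + 1
2 = 2·1 + 0
Back-substitute:
1 = 15 − 7·2
1 = −7·17 + 8·15
1 = 8·16896 − 7951·17
So 17·(-7951) ≡ 1 (mod 16896), hence d ≡ -7951 ≡ 8945 (mod 16896).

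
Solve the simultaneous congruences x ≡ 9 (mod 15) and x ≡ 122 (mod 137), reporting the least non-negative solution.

Write x = 9 + 15·k. Then 15·k ≡ 122 − 9 ≡ 113 (mod 137).
Need 15⁻¹ mod 137. Extended Euclid on (137, 15):
137 = 9·15 + 2
15 = 7·2 + 1
2 = 2·1 + 0
Back-substitute:
1 = 15 − 7·2
1 = −7·137 + 64·15
15⁻¹ ≡ 64 (mod 137), so k ≡ 64·113 ≡ 108 (mod 137).
x = 9 + 15·108 = 1629.

1629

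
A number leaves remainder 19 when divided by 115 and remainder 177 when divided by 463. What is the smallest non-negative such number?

Write x = 19 + 115·k. Then 115·k ≡ 177 − 19 ≡ 158 (mod 463).
Need 115⁻¹ mod 463. Extended Euclid on (463, 115):
463 = 4*115 + 3
115 = 38*3 + 1
3 = 3*1 + 0
Back-substitute:
1 = 115 − 38·3
1 = −38·463 + 153·115
115⁻¹ ≡ 153 (mod 463), so k ≡ 153·158 ≡ 98 (mod 463).
x = 19 + 115·98 = 11289.

11289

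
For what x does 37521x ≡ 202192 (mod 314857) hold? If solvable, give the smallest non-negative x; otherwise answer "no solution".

First find gcd(37521, 314857):
314857 = 8·37521 + 14689
37521 = 2·14689 + 8143
14689 = 1·8143 + 6546
8143 = 1·6546 + 1597
6546 = 4·1597 + 158
1597 = 10·158 + 17
158 = 9·17 + 5
17 = 3·5 + 2
5 = 2·2 + 1
2 = 2·1 + 0
gcd = 1, so a unique solution mod 314857 exists.
Back-substitute for the Bézout coefficients:
1 = 5 − 2·2
1 = −2·17 + 7·5
1 = 7·158 − 65·17
1 = −65·1597 + 657·158
1 = 657·6546 − 2693·1597
1 = −2693·8143 + 3350·6546
1 = 3350·14689 − 6043·8143
1 = −6043·37521 + 15436·14689
1 = 15436·314857 − 129531·37521
So 37521·(-129531) ≡ 1 (mod 314857), giving 37521⁻¹ ≡ 185326.
x ≡ 37521⁻¹·202192 ≡ 185326·202192 ≡ 303022 (mod 314857).

303022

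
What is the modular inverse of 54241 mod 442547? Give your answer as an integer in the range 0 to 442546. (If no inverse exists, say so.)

Apply the Euclidean algorithm to 442547 and 54241:
442547 = 8×54241 + 8619
54241 = 6×8619 + 2527
8619 = 3×2527 + 1038
2527 = 2×1038 + 451
1038 = 2×451 + 136
451 = 3×136 + 43
136 = 3×43 + 7
43 = 6×7 + 1
7 = 7×1 + 0
The gcd is 1. Working backward:
1 = 43 − 6·7
1 = −6·136 + 19·43
1 = 19·451 − 63·136
1 = −63·1038 + 145·451
1 = 145·2527 − 353·1038
1 = −353·8619 + 1204·2527
1 = 1204·54241 − 7577·8619
1 = −7577·442547 + 61820·54241
So 54241·61820 ≡ 1 (mod 442547).

61820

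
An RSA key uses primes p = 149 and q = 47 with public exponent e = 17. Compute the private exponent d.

801

φ(n) = (p−1)(q−1) = 148·46 = 6808.
Need d with 17·d ≡ 1 (mod 6808). Apply the extended Euclidean algorithm:
6808 = 400×17 + 8
17 = 2×8 + 1
8 = 8×1 + 0
Back-substitute:
1 = 17 − 2·8
1 = −2·6808 + 801·17
So 17·801 ≡ 1 (mod 6808), hence d = 801.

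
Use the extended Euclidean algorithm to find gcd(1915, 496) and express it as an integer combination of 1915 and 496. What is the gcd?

Euclidean algorithm:
1915 = 3×496 + 427
496 = 1×427 + 69
427 = 6×69 + 13
69 = 5×13 + 4
13 = 3×4 + 1
4 = 4×1 + 0
gcd(1915, 496) = 1.
Express as a combination:
1 = 13 − 3·4
1 = −3·69 + 16·13
1 = 16·427 − 99·69
1 = −99·496 + 115·427
1 = 115·1915 − 444·496
So 1 = (115)·1915 + (-444)·496.

1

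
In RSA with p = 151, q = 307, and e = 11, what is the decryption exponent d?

16691

φ(n) = (p−1)(q−1) = 150·306 = 45900.
Need d with 11·d ≡ 1 (mod 45900). Apply the extended Euclidean algorithm:
45900 = 4172·11 + 8
11 = 1·8 + 3
8 = 2·3 + 2
3 = 1·2 + 1
2 = 2·1 + 0
Back-substitute:
1 = 3 − 2
1 = −8 + 3·3
1 = 3·11 − 4·8
1 = −4·45900 + 16691·11
So 11·16691 ≡ 1 (mod 45900), hence d = 16691.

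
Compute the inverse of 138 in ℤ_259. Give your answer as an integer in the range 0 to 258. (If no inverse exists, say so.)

122

Run Euclid on (259, 138):
259 = 1*138 + 121
138 = 1*121 + 17
121 = 7*17 + 2
17 = 8*2 + 1
2 = 2*1 + 0
Since gcd(138, 259) = 1, back-substitute to write 1 as a combination:
1 = 17 − 8·2
1 = −8·121 + 57·17
1 = 57·138 − 65·121
1 = −65·259 + 122·138
So 138·122 ≡ 1 (mod 259).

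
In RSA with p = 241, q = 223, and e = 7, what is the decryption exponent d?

φ(n) = (p−1)(q−1) = 240·222 = 53280.
Need d with 7·d ≡ 1 (mod 53280). Apply the extended Euclidean algorithm:
53280 = 7611·7 + 3
7 = 2·3 + 1
3 = 3·1 + 0
Back-substitute:
1 = 7 − 2·3
1 = −2·53280 + 15223·7
So 7·15223 ≡ 1 (mod 53280), hence d = 15223.

15223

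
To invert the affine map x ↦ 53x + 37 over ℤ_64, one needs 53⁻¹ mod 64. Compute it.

29

Run Euclid on (64, 53):
64 = 1*53 + 11
53 = 4*11 + 9
11 = 1*9 + 2
9 = 4*2 + 1
2 = 2*1 + 0
Since gcd(53, 64) = 1, back-substitute to write 1 as a combination:
1 = 9 − 4·2
1 = −4·11 + 5·9
1 = 5·53 − 24·11
1 = −24·64 + 29·53
So 53·29 ≡ 1 (mod 64).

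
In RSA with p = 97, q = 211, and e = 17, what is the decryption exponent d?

φ(n) = (p−1)(q−1) = 96·210 = 20160.
Need d with 17·d ≡ 1 (mod 20160). Apply the extended Euclidean algorithm:
20160 = 1185·17 + 15
17 = 1·15 + 2
15 = 7·2 + 1
2 = 2·1 + 0
Back-substitute:
1 = 15 − 7·2
1 = −7·17 + 8·15
1 = 8·20160 − 9487·17
So 17·(-9487) ≡ 1 (mod 20160), hence d ≡ -9487 ≡ 10673 (mod 20160).

10673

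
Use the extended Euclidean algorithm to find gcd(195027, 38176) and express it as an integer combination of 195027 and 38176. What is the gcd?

Apply Euclid's algorithm to 195027 and 38176:
195027 = 5·38176 + 4147
38176 = 9·4147 + 853
4147 = 4·853 + 735
853 = 1·735 + 118
735 = 6·118 + 27
118 = 4·27 + 10
27 = 2·10 + 7
10 = 1·7 + 3
7 = 2·3 + 1
3 = 3·1 + 0
gcd(195027, 38176) = 1.
Express as a combination:
1 = 7 − 2·3
1 = −2·10 + 3·7
1 = 3·27 − 8·10
1 = −8·118 + 35·27
1 = 35·735 − 218·118
1 = −218·853 + 253·735
1 = 253·4147 − 1230·853
1 = −1230·38176 + 11323·4147
1 = 11323·195027 − 57845·38176
So 1 = (11323)·195027 + (-57845)·38176.

1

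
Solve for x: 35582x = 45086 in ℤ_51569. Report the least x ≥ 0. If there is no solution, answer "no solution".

First find gcd(35582, 51569):
51569 = 1×35582 + 15987
35582 = 2×15987 + 3608
15987 = 4×3608 + 1555
3608 = 2×1555 + 498
1555 = 3×498 + 61
498 = 8×61 + 10
61 = 6×10 + 1
10 = 10×1 + 0
gcd = 1, so a unique solution mod 51569 exists.
Back-substitute for the Bézout coefficients:
1 = 61 − 6·10
1 = −6·498 + 49·61
1 = 49·1555 − 153·498
1 = −153·3608 + 355·1555
1 = 355·15987 − 1573·3608
1 = −1573·35582 + 3501·15987
1 = 3501·51569 − 5074·35582
So 35582·(-5074) ≡ 1 (mod 51569), giving 35582⁻¹ ≡ 46495.
x ≡ 35582⁻¹·45086 ≡ 46495·45086 ≡ 45289 (mod 51569).

45289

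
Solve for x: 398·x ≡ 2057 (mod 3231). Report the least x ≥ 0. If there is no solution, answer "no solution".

First find gcd(398, 3231):
3231 = 8×398 + 47
398 = 8×47 + 22
47 = 2×22 + 3
22 = 7×3 + 1
3 = 3×1 + 0
gcd = 1, so a unique solution mod 3231 exists.
Back-substitute for the Bézout coefficients:
1 = 22 − 7·3
1 = −7·47 + 15·22
1 = 15·398 − 127·47
1 = −127·3231 + 1031·398
So 398·(1031) ≡ 1 (mod 3231), giving 398⁻¹ ≡ 1031.
x ≡ 398⁻¹·2057 ≡ 1031·2057 ≡ 1231 (mod 3231).

1231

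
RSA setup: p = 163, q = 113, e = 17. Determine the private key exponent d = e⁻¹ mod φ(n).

φ(n) = (p−1)(q−1) = 162·112 = 18144.
Need d with 17·d ≡ 1 (mod 18144). Apply the extended Euclidean algorithm:
18144 = 1067*17 + 5
17 = 3*5 + 2
5 = 2*2 + 1
2 = 2*1 + 0
Back-substitute:
1 = 5 − 2·2
1 = −2·17 + 7·5
1 = 7·18144 − 7471·17
So 17·(-7471) ≡ 1 (mod 18144), hence d ≡ -7471 ≡ 10673 (mod 18144).

10673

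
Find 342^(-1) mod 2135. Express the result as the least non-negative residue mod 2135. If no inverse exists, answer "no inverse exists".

Extended Euclidean algorithm:
2135 = 6×342 + 83
342 = 4×83 + 10
83 = 8×10 + 3
10 = 3×3 + 1
3 = 3×1 + 0
Since gcd(342, 2135) = 1, back-substitute to write 1 as a combination:
1 = 10 − 3·3
1 = −3·83 + 25·10
1 = 25·342 − 103·83
1 = −103·2135 + 643·342
So 342·643 ≡ 1 (mod 2135).

643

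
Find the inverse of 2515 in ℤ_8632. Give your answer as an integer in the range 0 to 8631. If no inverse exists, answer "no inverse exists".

Extended Euclidean algorithm:
8632 = 3·2515 + 1087
2515 = 2·1087 + 341
1087 = 3·341 + 64
341 = 5·64 + 21
64 = 3·21 + 1
21 = 21·1 + 0
The gcd is 1. Working backward:
1 = 64 − 3·21
1 = −3·341 + 16·64
1 = 16·1087 − 51·341
1 = −51·2515 + 118·1087
1 = 118·8632 − 405·2515
So 2515·(-405) ≡ 1 (mod 8632), and -405 ≡ 8227 (mod 8632).

8227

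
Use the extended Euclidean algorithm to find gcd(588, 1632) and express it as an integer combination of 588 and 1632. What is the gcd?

Apply Euclid's algorithm to 1632 and 588:
1632 = 2·588 + 456
588 = 1·456 + 132
456 = 3·132 + 60
132 = 2·60 + 12
60 = 5·12 + 0
gcd(588, 1632) = 12.
Back-substituting:
12 = 132 − 2·60
12 = −2·456 + 7·132
12 = 7·588 − 9·456
12 = −9·1632 + 25·588
So 12 = (-9)·1632 + (25)·588.

12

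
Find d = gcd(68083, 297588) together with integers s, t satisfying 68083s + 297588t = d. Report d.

Apply Euclid's algorithm to 297588 and 68083:
297588 = 4*68083 + 25256
68083 = 2*25256 + 17571
25256 = 1*17571 + 7685
17571 = 2*7685 + 2201
7685 = 3*2201 + 1082
2201 = 2*1082 + 37
1082 = 29*37 + 9
37 = 4*9 + 1
9 = 9*1 + 0
gcd(68083, 297588) = 1.
Express as a combination:
1 = 37 − 4·9
1 = −4·1082 + 117·37
1 = 117·2201 − 238·1082
1 = −238·7685 + 831·2201
1 = 831·17571 − 1900·7685
1 = −1900·25256 + 2731·17571
1 = 2731·68083 − 7362·25256
1 = −7362·297588 + 32179·68083
So 1 = (-7362)·297588 + (32179)·68083.

1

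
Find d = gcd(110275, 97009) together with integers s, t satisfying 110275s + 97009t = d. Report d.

Euclidean algorithm:
110275 = 1×97009 + 13266
97009 = 7×13266 + 4147
13266 = 3×4147 + 825
4147 = 5×825 + 22
825 = 37×22 + 11
22 = 2×11 + 0
gcd(110275, 97009) = 11.
Back-substituting:
11 = 825 − 37·22
11 = −37·4147 + 186·825
11 = 186·13266 − 595·4147
11 = −595·97009 + 4351·13266
11 = 4351·110275 − 4946·97009
So 11 = (4351)·110275 + (-4946)·97009.

11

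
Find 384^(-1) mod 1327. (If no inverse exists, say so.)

1054

Apply the Euclidean algorithm to 1327 and 384:
1327 = 3*384 + 175
384 = 2*175 + 34
175 = 5*34 + 5
34 = 6*5 + 4
5 = 1*4 + 1
4 = 4*1 + 0
gcd = 1, so the inverse exists. Back-substitute:
1 = 5 − 4
1 = −34 + 7·5
1 = 7·175 − 36·34
1 = −36·384 + 79·175
1 = 79·1327 − 273·384
So 384·(-273) ≡ 1 (mod 1327), and -273 ≡ 1054 (mod 1327).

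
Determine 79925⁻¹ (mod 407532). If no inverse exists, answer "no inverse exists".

174929

Extended Euclidean algorithm:
407532 = 5·79925 + 7907
79925 = 10·7907 + 855
7907 = 9·855 + 212
855 = 4·212 + 7
212 = 30·7 + 2
7 = 3·2 + 1
2 = 2·1 + 0
Since gcd(79925, 407532) = 1, back-substitute to write 1 as a combination:
1 = 7 − 3·2
1 = −3·212 + 91·7
1 = 91·855 − 367·212
1 = −367·7907 + 3394·855
1 = 3394·79925 − 34307·7907
1 = −34307·407532 + 174929·79925
So 79925·174929 ≡ 1 (mod 407532).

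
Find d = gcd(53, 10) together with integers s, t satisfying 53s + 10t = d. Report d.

Euclidean algorithm:
53 = 5×10 + 3
10 = 3×3 + 1
3 = 3×1 + 0
gcd(53, 10) = 1.
Back-substituting:
1 = 10 − 3·3
1 = −3·53 + 16·10
So 1 = (-3)·53 + (16)·10.

1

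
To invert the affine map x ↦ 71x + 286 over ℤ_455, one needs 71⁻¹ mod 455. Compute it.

141

gcd(455, 71) by repeated division:
455 = 6×71 + 29
71 = 2×29 + 13
29 = 2×13 + 3
13 = 4×3 + 1
3 = 3×1 + 0
gcd = 1, so the inverse exists. Back-substitute:
1 = 13 − 4·3
1 = −4·29 + 9·13
1 = 9·71 − 22·29
1 = −22·455 + 141·71
So 71·141 ≡ 1 (mod 455).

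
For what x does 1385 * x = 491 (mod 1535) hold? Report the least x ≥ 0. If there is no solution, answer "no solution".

no solution

gcd(1385, 1535):
1535 = 1×1385 + 150
1385 = 9×150 + 35
150 = 4×35 + 10
35 = 3×10 + 5
10 = 2×5 + 0
gcd = 5, but 5 ∤ 491, so the congruence has no solution.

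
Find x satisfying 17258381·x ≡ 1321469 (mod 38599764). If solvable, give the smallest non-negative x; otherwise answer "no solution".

gcd(17258381, 38599764):
38599764 = 2·17258381 + 4083002
17258381 = 4·4083002 + 926373
4083002 = 4·926373 + 377510
926373 = 2·377510 + 171353
377510 = 2·171353 + 34804
171353 = 4·34804 + 32137
34804 = 1·32137 + 2667
32137 = 12·2667 + 133
2667 = 20·133 + 7
133 = 19·7 + 0
gcd = 7, but 7 ∤ 1321469, so the congruence has no solution.

no solution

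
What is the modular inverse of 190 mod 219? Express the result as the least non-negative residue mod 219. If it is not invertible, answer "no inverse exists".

151

Run Euclid on (219, 190):
219 = 1*190 + 29
190 = 6*29 + 16
29 = 1*16 + 13
16 = 1*13 + 3
13 = 4*3 + 1
3 = 3*1 + 0
Since gcd(190, 219) = 1, back-substitute to write 1 as a combination:
1 = 13 − 4·3
1 = −4·16 + 5·13
1 = 5·29 − 9·16
1 = −9·190 + 59·29
1 = 59·219 − 68·190
Thus 190·(-68) ≡ 1 (mod 219); reducing, -68 mod 219 = 151.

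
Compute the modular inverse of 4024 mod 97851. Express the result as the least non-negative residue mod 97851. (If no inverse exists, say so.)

gcd(97851, 4024) by repeated division:
97851 = 24*4024 + 1275
4024 = 3*1275 + 199
1275 = 6*199 + 81
199 = 2*81 + 37
81 = 2*37 + 7
37 = 5*7 + 2
7 = 3*2 + 1
2 = 2*1 + 0
Since gcd(4024, 97851) = 1, back-substitute to write 1 as a combination:
1 = 7 − 3·2
1 = −3·37 + 16·7
1 = 16·81 − 35·37
1 = −35·199 + 86·81
1 = 86·1275 − 551·199
1 = −551·4024 + 1739·1275
1 = 1739·97851 − 42287·4024
So 4024·(-42287) ≡ 1 (mod 97851), and -42287 ≡ 55564 (mod 97851).

55564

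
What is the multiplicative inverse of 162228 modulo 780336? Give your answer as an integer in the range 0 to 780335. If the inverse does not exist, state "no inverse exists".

Euclidean algorithm on 780336, 162228:
780336 = 4×162228 + 131424
162228 = 1×131424 + 30804
131424 = 4×30804 + 8208
30804 = 3×8208 + 6180
8208 = 1×6180 + 2028
6180 = 3×2028 + 96
2028 = 21×96 + 12
96 = 8×12 + 0
Since gcd = 12 > 1, 162228 is not a unit mod 780336.

no inverse exists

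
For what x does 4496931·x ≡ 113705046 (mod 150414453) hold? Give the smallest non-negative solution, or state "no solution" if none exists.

15422610

First find gcd(4496931, 150414453):
150414453 = 33*4496931 + 2015730
4496931 = 2*2015730 + 465471
2015730 = 4*465471 + 153846
465471 = 3*153846 + 3933
153846 = 39*3933 + 459
3933 = 8*459 + 261
459 = 1*261 + 198
261 = 1*198 + 63
198 = 3*63 + 9
63 = 7*9 + 0
gcd = 9 and 9 | 113705046, so solutions exist. Divide through by 9: 499659x ≡ 12633894 (mod 16712717).
Now find 499659⁻¹ mod 16712717:
16712717 = 33×499659 + 223970
499659 = 2×223970 + 51719
223970 = 4×51719 + 17094
51719 = 3×17094 + 437
17094 = 39×437 + 51
437 = 8×51 + 29
51 = 1×29 + 22
29 = 1×22 + 7
22 = 3×7 + 1
7 = 7×1 + 0
Back-substitute:
1 = 22 − 3·7
1 = −3·29 + 4·22
1 = 4·51 − 7·29
1 = −7·437 + 60·51
1 = 60·17094 − 2347·437
1 = −2347·51719 + 7101·17094
1 = 7101·223970 − 30751·51719
1 = −30751·499659 + 68603·223970
1 = 68603·16712717 − 2294650·499659
So 499659·(-2294650) ≡ 1 (mod 16712717), i.e. 499659⁻¹ ≡ 14418067.
Then x ≡ 14418067·12633894 ≡ 15422610 (mod 16712717); the smallest non-negative solution is x = 15422610.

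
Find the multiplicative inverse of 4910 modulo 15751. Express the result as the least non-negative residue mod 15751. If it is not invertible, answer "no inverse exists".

Extended Euclidean algorithm:
15751 = 3·4910 + 1021
4910 = 4·1021 + 826
1021 = 1·826 + 195
826 = 4·195 + 46
195 = 4·46 + 11
46 = 4·11 + 2
11 = 5·2 + 1
2 = 2·1 + 0
Since gcd(4910, 15751) = 1, back-substitute to write 1 as a combination:
1 = 11 − 5·2
1 = −5·46 + 21·11
1 = 21·195 − 89·46
1 = −89·826 + 377·195
1 = 377·1021 − 466·826
1 = −466·4910 + 2241·1021
1 = 2241·15751 − 7189·4910
So 4910·(-7189) ≡ 1 (mod 15751), and -7189 ≡ 8562 (mod 15751).

8562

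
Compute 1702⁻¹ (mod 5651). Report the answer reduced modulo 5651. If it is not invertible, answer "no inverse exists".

4386

gcd(5651, 1702) by repeated division:
5651 = 3×1702 + 545
1702 = 3×545 + 67
545 = 8×67 + 9
67 = 7×9 + 4
9 = 2×4 + 1
4 = 4×1 + 0
The gcd is 1. Working backward:
1 = 9 − 2·4
1 = −2·67 + 15·9
1 = 15·545 − 122·67
1 = −122·1702 + 381·545
1 = 381·5651 − 1265·1702
Thus 1702·(-1265) ≡ 1 (mod 5651); reducing, -1265 mod 5651 = 4386.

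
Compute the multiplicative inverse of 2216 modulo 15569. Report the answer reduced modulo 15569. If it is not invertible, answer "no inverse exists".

2185

Apply the Euclidean algorithm to 15569 and 2216:
15569 = 7*2216 + 57
2216 = 38*57 + 50
57 = 1*50 + 7
50 = 7*7 + 1
7 = 7*1 + 0
Since gcd(2216, 15569) = 1, back-substitute to write 1 as a combination:
1 = 50 − 7·7
1 = −7·57 + 8·50
1 = 8·2216 − 311·57
1 = −311·15569 + 2185·2216
So 2216·2185 ≡ 1 (mod 15569).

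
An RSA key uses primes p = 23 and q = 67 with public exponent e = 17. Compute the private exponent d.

1025

φ(n) = (p−1)(q−1) = 22·66 = 1452.
Need d with 17·d ≡ 1 (mod 1452). Apply the extended Euclidean algorithm:
1452 = 85×17 + 7
17 = 2×7 + 3
7 = 2×3 + 1
3 = 3×1 + 0
Back-substitute:
1 = 7 − 2·3
1 = −2·17 + 5·7
1 = 5·1452 − 427·17
So 17·(-427) ≡ 1 (mod 1452), hence d ≡ -427 ≡ 1025 (mod 1452).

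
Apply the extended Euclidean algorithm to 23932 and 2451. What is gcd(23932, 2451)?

Euclidean algorithm:
23932 = 9×2451 + 1873
2451 = 1×1873 + 578
1873 = 3×578 + 139
578 = 4×139 + 22
139 = 6×22 + 7
22 = 3×7 + 1
7 = 7×1 + 0
gcd(23932, 2451) = 1.
Back-substituting:
1 = 22 − 3·7
1 = −3·139 + 19·22
1 = 19·578 − 79·139
1 = −79·1873 + 256·578
1 = 256·2451 − 335·1873
1 = −335·23932 + 3271·2451
So 1 = (-335)·23932 + (3271)·2451.

1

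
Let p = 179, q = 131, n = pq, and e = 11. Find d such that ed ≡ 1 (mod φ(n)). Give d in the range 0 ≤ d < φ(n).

6311

φ(n) = (p−1)(q−1) = 178·130 = 23140.
Need d with 11·d ≡ 1 (mod 23140). Apply the extended Euclidean algorithm:
23140 = 2103*11 + 7
11 = 1*7 + 4
7 = 1*4 + 3
4 = 1*3 + 1
3 = 3*1 + 0
Back-substitute:
1 = 4 − 3
1 = −7 + 2·4
1 = 2·11 − 3·7
1 = −3·23140 + 6311·11
So 11·6311 ≡ 1 (mod 23140), hence d = 6311.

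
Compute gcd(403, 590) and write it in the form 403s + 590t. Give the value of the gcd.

Euclidean algorithm:
590 = 1*403 + 187
403 = 2*187 + 29
187 = 6*29 + 13
29 = 2*13 + 3
13 = 4*3 + 1
3 = 3*1 + 0
gcd(403, 590) = 1.
Working backward:
1 = 13 − 4·3
1 = −4·29 + 9·13
1 = 9·187 − 58·29
1 = −58·403 + 125·187
1 = 125·590 − 183·403
So 1 = (125)·590 + (-183)·403.

1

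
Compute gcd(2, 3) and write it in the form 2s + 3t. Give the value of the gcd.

Repeated division:
3 = 1·2 + 1
2 = 2·1 + 0
gcd(2, 3) = 1.
Express as a combination:
1 = 3 − 2
So 1 = (1)·3 + (-1)·2.

1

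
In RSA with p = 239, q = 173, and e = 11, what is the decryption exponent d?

φ(n) = (p−1)(q−1) = 238·172 = 40936.
Need d with 11·d ≡ 1 (mod 40936). Apply the extended Euclidean algorithm:
40936 = 3721×11 + 5
11 = 2×5 + 1
5 = 5×1 + 0
Back-substitute:
1 = 11 − 2·5
1 = −2·40936 + 7443·11
So 11·7443 ≡ 1 (mod 40936), hence d = 7443.

7443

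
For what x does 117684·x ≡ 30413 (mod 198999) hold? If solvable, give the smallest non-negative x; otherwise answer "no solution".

no solution

gcd(117684, 198999):
198999 = 1×117684 + 81315
117684 = 1×81315 + 36369
81315 = 2×36369 + 8577
36369 = 4×8577 + 2061
8577 = 4×2061 + 333
2061 = 6×333 + 63
333 = 5×63 + 18
63 = 3×18 + 9
18 = 2×9 + 0
gcd = 9, but 9 ∤ 30413, so the congruence has no solution.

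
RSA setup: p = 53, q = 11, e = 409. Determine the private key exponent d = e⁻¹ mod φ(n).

89

φ(n) = (p−1)(q−1) = 52·10 = 520.
Need d with 409·d ≡ 1 (mod 520). Apply the extended Euclidean algorithm:
520 = 1·409 + 111
409 = 3·111 + 76
111 = 1·76 + 35
76 = 2·35 + 6
35 = 5·6 + 5
6 = 1·5 + 1
5 = 5·1 + 0
Back-substitute:
1 = 6 − 5
1 = −35 + 6·6
1 = 6·76 − 13·35
1 = −13·111 + 19·76
1 = 19·409 − 70·111
1 = −70·520 + 89·409
So 409·89 ≡ 1 (mod 520), hence d = 89.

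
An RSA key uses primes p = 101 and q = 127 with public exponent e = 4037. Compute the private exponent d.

9173

φ(n) = (p−1)(q−1) = 100·126 = 12600.
Need d with 4037·d ≡ 1 (mod 12600). Apply the extended Euclidean algorithm:
12600 = 3×4037 + 489
4037 = 8×489 + 125
489 = 3×125 + 114
125 = 1×114 + 11
114 = 10×11 + 4
11 = 2×4 + 3
4 = 1×3 + 1
3 = 3×1 + 0
Back-substitute:
1 = 4 − 3
1 = −11 + 3·4
1 = 3·114 − 31·11
1 = −31·125 + 34·114
1 = 34·489 − 133·125
1 = −133·4037 + 1098·489
1 = 1098·12600 − 3427·4037
So 4037·(-3427) ≡ 1 (mod 12600), hence d ≡ -3427 ≡ 9173 (mod 12600).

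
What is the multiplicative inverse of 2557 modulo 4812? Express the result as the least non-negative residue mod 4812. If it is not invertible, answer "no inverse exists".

gcd(4812, 2557) by repeated division:
4812 = 1·2557 + 2255
2557 = 1·2255 + 302
2255 = 7·302 + 141
302 = 2·141 + 20
141 = 7·20 + 1
20 = 20·1 + 0
Since gcd(2557, 4812) = 1, back-substitute to write 1 as a combination:
1 = 141 − 7·20
1 = −7·302 + 15·141
1 = 15·2255 − 112·302
1 = −112·2557 + 127·2255
1 = 127·4812 − 239·2557
Thus 2557·(-239) ≡ 1 (mod 4812); reducing, -239 mod 4812 = 4573.

4573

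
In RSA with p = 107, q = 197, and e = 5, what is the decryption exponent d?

16621

φ(n) = (p−1)(q−1) = 106·196 = 20776.
Need d with 5·d ≡ 1 (mod 20776). Apply the extended Euclidean algorithm:
20776 = 4155*5 + 1
5 = 5*1 + 0
Back-substitute:
1 = 20776 − 4155·5
So 5·(-4155) ≡ 1 (mod 20776), hence d ≡ -4155 ≡ 16621 (mod 20776).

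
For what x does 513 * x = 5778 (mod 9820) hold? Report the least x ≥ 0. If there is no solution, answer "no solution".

4146

First find gcd(513, 9820):
9820 = 19·513 + 73
513 = 7·73 + 2
73 = 36·2 + 1
2 = 2·1 + 0
gcd = 1, so a unique solution mod 9820 exists.
Back-substitute for the Bézout coefficients:
1 = 73 − 36·2
1 = −36·513 + 253·73
1 = 253·9820 − 4843·513
So 513·(-4843) ≡ 1 (mod 9820), giving 513⁻¹ ≡ 4977.
x ≡ 513⁻¹·5778 ≡ 4977·5778 ≡ 4146 (mod 9820).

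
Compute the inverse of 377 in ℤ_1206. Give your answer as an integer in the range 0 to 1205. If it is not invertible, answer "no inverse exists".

gcd(1206, 377) by repeated division:
1206 = 3·377 + 75
377 = 5·75 + 2
75 = 37·2 + 1
2 = 2·1 + 0
The gcd is 1. Working backward:
1 = 75 − 37·2
1 = −37·377 + 186·75
1 = 186·1206 − 595·377
So 377·(-595) ≡ 1 (mod 1206), and -595 ≡ 611 (mod 1206).

611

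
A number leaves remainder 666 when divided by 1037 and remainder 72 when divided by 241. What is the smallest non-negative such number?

84663

Write x = 666 + 1037·k. Then 1037·k ≡ 72 − 666 ≡ 129 (mod 241).
Need 1037⁻¹ mod 241. Extended Euclid on (241, 73):
241 = 3*73 + 22
73 = 3*22 + 7
22 = 3*7 + 1
7 = 7*1 + 0
Back-substitute:
1 = 22 − 3·7
1 = −3·73 + 10·22
1 = 10·241 − 33·73
1037⁻¹ ≡ 208 (mod 241), so k ≡ 208·129 ≡ 81 (mod 241).
x = 666 + 1037·81 = 84663.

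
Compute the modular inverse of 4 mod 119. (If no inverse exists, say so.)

Apply the Euclidean algorithm to 119 and 4:
119 = 29×4 + 3
4 = 1×3 + 1
3 = 3×1 + 0
The gcd is 1. Working backward:
1 = 4 − 3
1 = −119 + 30·4
So 4·30 ≡ 1 (mod 119).

30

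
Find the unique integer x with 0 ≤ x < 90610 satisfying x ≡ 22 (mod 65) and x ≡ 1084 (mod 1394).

Write x = 22 + 65·k. Then 65·k ≡ 1084 − 22 ≡ 1062 (mod 1394).
Need 65⁻¹ mod 1394. Extended Euclid on (1394, 65):
1394 = 21×65 + 29
65 = 2×29 + 7
29 = 4×7 + 1
7 = 7×1 + 0
Back-substitute:
1 = 29 − 4·7
1 = −4·65 + 9·29
1 = 9·1394 − 193·65
65⁻¹ ≡ 1201 (mod 1394), so k ≡ 1201·1062 ≡ 1346 (mod 1394).
x = 22 + 65·1346 = 87512.

87512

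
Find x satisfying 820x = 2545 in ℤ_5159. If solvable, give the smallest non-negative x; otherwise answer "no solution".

First find gcd(820, 5159):
5159 = 6·820 + 239
820 = 3·239 + 103
239 = 2·103 + 33
103 = 3·33 + 4
33 = 8·4 + 1
4 = 4·1 + 0
gcd = 1, so a unique solution mod 5159 exists.
Back-substitute for the Bézout coefficients:
1 = 33 − 8·4
1 = −8·103 + 25·33
1 = 25·239 − 58·103
1 = −58·820 + 199·239
1 = 199·5159 − 1252·820
So 820·(-1252) ≡ 1 (mod 5159), giving 820⁻¹ ≡ 3907.
x ≡ 820⁻¹·2545 ≡ 3907·2545 ≡ 1922 (mod 5159).

1922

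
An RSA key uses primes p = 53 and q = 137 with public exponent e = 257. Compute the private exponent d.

3137

φ(n) = (p−1)(q−1) = 52·136 = 7072.
Need d with 257·d ≡ 1 (mod 7072). Apply the extended Euclidean algorithm:
7072 = 27*257 + 133
257 = 1*133 + 124
133 = 1*124 + 9
124 = 13*9 + 7
9 = 1*7 + 2
7 = 3*2 + 1
2 = 2*1 + 0
Back-substitute:
1 = 7 − 3·2
1 = −3·9 + 4·7
1 = 4·124 − 55·9
1 = −55·133 + 59·124
1 = 59·257 − 114·133
1 = −114·7072 + 3137·257
So 257·3137 ≡ 1 (mod 7072), hence d = 3137.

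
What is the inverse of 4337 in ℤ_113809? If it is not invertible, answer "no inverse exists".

Run Euclid on (113809, 4337):
113809 = 26*4337 + 1047
4337 = 4*1047 + 149
1047 = 7*149 + 4
149 = 37*4 + 1
4 = 4*1 + 0
Since gcd(4337, 113809) = 1, back-substitute to write 1 as a combination:
1 = 149 − 37·4
1 = −37·1047 + 260·149
1 = 260·4337 − 1077·1047
1 = −1077·113809 + 28262·4337
So 4337·28262 ≡ 1 (mod 113809).

28262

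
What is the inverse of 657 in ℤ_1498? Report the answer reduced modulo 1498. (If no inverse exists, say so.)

Extended Euclidean algorithm:
1498 = 2×657 + 184
657 = 3×184 + 105
184 = 1×105 + 79
105 = 1×79 + 26
79 = 3×26 + 1
26 = 26×1 + 0
Since gcd(657, 1498) = 1, back-substitute to write 1 as a combination:
1 = 79 − 3·26
1 = −3·105 + 4·79
1 = 4·184 − 7·105
1 = −7·657 + 25·184
1 = 25·1498 − 57·657
So 657·(-57) ≡ 1 (mod 1498), and -57 ≡ 1441 (mod 1498).

1441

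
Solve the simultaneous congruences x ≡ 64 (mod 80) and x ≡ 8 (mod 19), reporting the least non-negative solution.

Write x = 64 + 80·k. Then 80·k ≡ 8 − 64 ≡ 1 (mod 19).
Need 80⁻¹ mod 19. Extended Euclid on (19, 4):
19 = 4·4 + 3
4 = 1·3 + 1
3 = 3·1 + 0
Back-substitute:
1 = 4 − 3
1 = −19 + 5·4
80⁻¹ ≡ 5 (mod 19), so k ≡ 5·1 ≡ 5 (mod 19).
x = 64 + 80·5 = 464.

464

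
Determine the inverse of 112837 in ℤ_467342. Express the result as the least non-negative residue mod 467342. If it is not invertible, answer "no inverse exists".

gcd(467342, 112837) by repeated division:
467342 = 4×112837 + 15994
112837 = 7×15994 + 879
15994 = 18×879 + 172
879 = 5×172 + 19
172 = 9×19 + 1
19 = 19×1 + 0
gcd = 1, so the inverse exists. Back-substitute:
1 = 172 − 9·19
1 = −9·879 + 46·172
1 = 46·15994 − 837·879
1 = −837·112837 + 5905·15994
1 = 5905·467342 − 24457·112837
Thus 112837·(-24457) ≡ 1 (mod 467342); reducing, -24457 mod 467342 = 442885.

442885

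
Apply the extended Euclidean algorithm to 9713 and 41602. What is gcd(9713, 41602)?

Repeated division:
41602 = 4·9713 + 2750
9713 = 3·2750 + 1463
2750 = 1·1463 + 1287
1463 = 1·1287 + 176
1287 = 7·176 + 55
176 = 3·55 + 11
55 = 5·11 + 0
gcd(9713, 41602) = 11.
Back-substituting:
11 = 176 − 3·55
11 = −3·1287 + 22·176
11 = 22·1463 − 25·1287
11 = −25·2750 + 47·1463
11 = 47·9713 − 166·2750
11 = −166·41602 + 711·9713
So 11 = (-166)·41602 + (711)·9713.

11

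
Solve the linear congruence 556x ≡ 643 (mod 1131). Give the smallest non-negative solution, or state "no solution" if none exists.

349

First find gcd(556, 1131):
1131 = 2×556 + 19
556 = 29×19 + 5
19 = 3×5 + 4
5 = 1×4 + 1
4 = 4×1 + 0
gcd = 1, so a unique solution mod 1131 exists.
Back-substitute for the Bézout coefficients:
1 = 5 − 4
1 = −19 + 4·5
1 = 4·556 − 117·19
1 = −117·1131 + 238·556
So 556·(238) ≡ 1 (mod 1131), giving 556⁻¹ ≡ 238.
x ≡ 556⁻¹·643 ≡ 238·643 ≡ 349 (mod 1131).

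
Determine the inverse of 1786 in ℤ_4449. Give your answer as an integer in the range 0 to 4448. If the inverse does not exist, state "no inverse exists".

3754

Run Euclid on (4449, 1786):
4449 = 2×1786 + 877
1786 = 2×877 + 32
877 = 27×32 + 13
32 = 2×13 + 6
13 = 2×6 + 1
6 = 6×1 + 0
Since gcd(1786, 4449) = 1, back-substitute to write 1 as a combination:
1 = 13 − 2·6
1 = −2·32 + 5·13
1 = 5·877 − 137·32
1 = −137·1786 + 279·877
1 = 279·4449 − 695·1786
So 1786·(-695) ≡ 1 (mod 4449), and -695 ≡ 3754 (mod 4449).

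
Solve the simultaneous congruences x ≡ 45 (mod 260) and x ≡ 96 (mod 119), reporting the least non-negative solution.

Write x = 45 + 260·k. Then 260·k ≡ 96 − 45 ≡ 51 (mod 119).
Need 260⁻¹ mod 119. Extended Euclid on (119, 22):
119 = 5*22 + 9
22 = 2*9 + 4
9 = 2*4 + 1
4 = 4*1 + 0
Back-substitute:
1 = 9 − 2·4
1 = −2·22 + 5·9
1 = 5·119 − 27·22
260⁻¹ ≡ 92 (mod 119), so k ≡ 92·51 ≡ 51 (mod 119).
x = 45 + 260·51 = 13305.

13305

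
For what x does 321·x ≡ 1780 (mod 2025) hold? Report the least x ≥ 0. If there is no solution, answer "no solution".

no solution

gcd(321, 2025):
2025 = 6*321 + 99
321 = 3*99 + 24
99 = 4*24 + 3
24 = 8*3 + 0
gcd = 3, but 3 ∤ 1780, so the congruence has no solution.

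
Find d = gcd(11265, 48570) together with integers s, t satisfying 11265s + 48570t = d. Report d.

Repeated division:
48570 = 4×11265 + 3510
11265 = 3×3510 + 735
3510 = 4×735 + 570
735 = 1×570 + 165
570 = 3×165 + 75
165 = 2×75 + 15
75 = 5×15 + 0
gcd(11265, 48570) = 15.
Back-substituting:
15 = 165 − 2·75
15 = −2·570 + 7·165
15 = 7·735 − 9·570
15 = −9·3510 + 43·735
15 = 43·11265 − 138·3510
15 = −138·48570 + 595·11265
So 15 = (-138)·48570 + (595)·11265.

15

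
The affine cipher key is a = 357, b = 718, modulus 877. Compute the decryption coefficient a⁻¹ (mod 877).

Extended Euclidean algorithm:
877 = 2·357 + 163
357 = 2·163 + 31
163 = 5·31 + 8
31 = 3·8 + 7
8 = 1·7 + 1
7 = 7·1 + 0
Since gcd(357, 877) = 1, back-substitute to write 1 as a combination:
1 = 8 − 7
1 = −31 + 4·8
1 = 4·163 − 21·31
1 = −21·357 + 46·163
1 = 46·877 − 113·357
Hence 357⁻¹ ≡ -113 ≡ 764 (mod 877).

764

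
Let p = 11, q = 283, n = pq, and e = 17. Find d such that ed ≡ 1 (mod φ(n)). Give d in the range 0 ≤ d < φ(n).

φ(n) = (p−1)(q−1) = 10·282 = 2820.
Need d with 17·d ≡ 1 (mod 2820). Apply the extended Euclidean algorithm:
2820 = 165*17 + 15
17 = 1*15 + 2
15 = 7*2 + 1
2 = 2*1 + 0
Back-substitute:
1 = 15 − 7·2
1 = −7·17 + 8·15
1 = 8·2820 − 1327·17
So 17·(-1327) ≡ 1 (mod 2820), hence d ≡ -1327 ≡ 1493 (mod 2820).

1493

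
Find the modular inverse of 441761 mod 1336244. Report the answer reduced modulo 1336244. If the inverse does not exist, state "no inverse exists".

gcd(1336244, 441761) by repeated division:
1336244 = 3·441761 + 10961
441761 = 40·10961 + 3321
10961 = 3·3321 + 998
3321 = 3·998 + 327
998 = 3·327 + 17
327 = 19·17 + 4
17 = 4·4 + 1
4 = 4·1 + 0
Since gcd(441761, 1336244) = 1, back-substitute to write 1 as a combination:
1 = 17 − 4·4
1 = −4·327 + 77·17
1 = 77·998 − 235·327
1 = −235·3321 + 782·998
1 = 782·10961 − 2581·3321
1 = −2581·441761 + 104022·10961
1 = 104022·1336244 − 314647·441761
Hence 441761⁻¹ ≡ -314647 ≡ 1021597 (mod 1336244).

1021597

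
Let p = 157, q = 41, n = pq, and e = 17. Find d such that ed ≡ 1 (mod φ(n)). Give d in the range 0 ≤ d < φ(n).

5873

φ(n) = (p−1)(q−1) = 156·40 = 6240.
Need d with 17·d ≡ 1 (mod 6240). Apply the extended Euclidean algorithm:
6240 = 367*17 + 1
17 = 17*1 + 0
Back-substitute:
1 = 6240 − 367·17
So 17·(-367) ≡ 1 (mod 6240), hence d ≡ -367 ≡ 5873 (mod 6240).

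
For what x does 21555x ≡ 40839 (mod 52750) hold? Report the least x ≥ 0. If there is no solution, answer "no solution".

no solution

gcd(21555, 52750):
52750 = 2·21555 + 9640
21555 = 2·9640 + 2275
9640 = 4·2275 + 540
2275 = 4·540 + 115
540 = 4·115 + 80
115 = 1·80 + 35
80 = 2·35 + 10
35 = 3·10 + 5
10 = 2·5 + 0
gcd = 5, but 5 ∤ 40839, so the congruence has no solution.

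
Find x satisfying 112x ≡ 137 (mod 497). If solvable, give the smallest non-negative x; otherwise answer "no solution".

gcd(112, 497):
497 = 4·112 + 49
112 = 2·49 + 14
49 = 3·14 + 7
14 = 2·7 + 0
gcd = 7, but 7 ∤ 137, so the congruence has no solution.

no solution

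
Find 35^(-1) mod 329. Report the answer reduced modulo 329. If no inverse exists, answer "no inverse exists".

no inverse exists

Euclidean algorithm on 329, 35:
329 = 9·35 + 14
35 = 2·14 + 7
14 = 2·7 + 0
Since gcd = 7 > 1, 35 is not a unit mod 329.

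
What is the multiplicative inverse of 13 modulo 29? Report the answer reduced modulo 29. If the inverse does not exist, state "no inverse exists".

9

Apply the Euclidean algorithm to 29 and 13:
29 = 2·13 + 3
13 = 4·3 + 1
3 = 3·1 + 0
Since gcd(13, 29) = 1, back-substitute to write 1 as a combination:
1 = 13 − 4·3
1 = −4·29 + 9·13
So 13·9 ≡ 1 (mod 29).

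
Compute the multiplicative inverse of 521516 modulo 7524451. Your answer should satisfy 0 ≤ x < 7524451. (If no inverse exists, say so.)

1444203

Apply the Euclidean algorithm to 7524451 and 521516:
7524451 = 14*521516 + 223227
521516 = 2*223227 + 75062
223227 = 2*75062 + 73103
75062 = 1*73103 + 1959
73103 = 37*1959 + 620
1959 = 3*620 + 99
620 = 6*99 + 26
99 = 3*26 + 21
26 = 1*21 + 5
21 = 4*5 + 1
5 = 5*1 + 0
gcd = 1, so the inverse exists. Back-substitute:
1 = 21 − 4·5
1 = −4·26 + 5·21
1 = 5·99 − 19·26
1 = −19·620 + 119·99
1 = 119·1959 − 376·620
1 = −376·73103 + 14031·1959
1 = 14031·75062 − 14407·73103
1 = −14407·223227 + 42845·75062
1 = 42845·521516 − 100097·223227
1 = −100097·7524451 + 1444203·521516
So 521516·1444203 ≡ 1 (mod 7524451).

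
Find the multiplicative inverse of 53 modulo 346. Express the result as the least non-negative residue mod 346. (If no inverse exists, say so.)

Run Euclid on (346, 53):
346 = 6·53 + 28
53 = 1·28 + 25
28 = 1·25 + 3
25 = 8·3 + 1
3 = 3·1 + 0
Since gcd(53, 346) = 1, back-substitute to write 1 as a combination:
1 = 25 − 8·3
1 = −8·28 + 9·25
1 = 9·53 − 17·28
1 = −17·346 + 111·53
So 53·111 ≡ 1 (mod 346).

111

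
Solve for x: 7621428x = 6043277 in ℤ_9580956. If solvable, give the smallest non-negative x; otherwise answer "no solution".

no solution

gcd(7621428, 9580956):
9580956 = 1*7621428 + 1959528
7621428 = 3*1959528 + 1742844
1959528 = 1*1742844 + 216684
1742844 = 8*216684 + 9372
216684 = 23*9372 + 1128
9372 = 8*1128 + 348
1128 = 3*348 + 84
348 = 4*84 + 12
84 = 7*12 + 0
gcd = 12, but 12 ∤ 6043277, so the congruence has no solution.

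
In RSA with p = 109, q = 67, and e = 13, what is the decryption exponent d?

1645

φ(n) = (p−1)(q−1) = 108·66 = 7128.
Need d with 13·d ≡ 1 (mod 7128). Apply the extended Euclidean algorithm:
7128 = 548*13 + 4
13 = 3*4 + 1
4 = 4*1 + 0
Back-substitute:
1 = 13 − 3·4
1 = −3·7128 + 1645·13
So 13·1645 ≡ 1 (mod 7128), hence d = 1645.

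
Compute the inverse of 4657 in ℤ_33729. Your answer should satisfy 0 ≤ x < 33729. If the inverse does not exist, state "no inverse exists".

985

Run Euclid on (33729, 4657):
33729 = 7*4657 + 1130
4657 = 4*1130 + 137
1130 = 8*137 + 34
137 = 4*34 + 1
34 = 34*1 + 0
gcd = 1, so the inverse exists. Back-substitute:
1 = 137 − 4·34
1 = −4·1130 + 33·137
1 = 33·4657 − 136·1130
1 = −136·33729 + 985·4657
So 4657·985 ≡ 1 (mod 33729).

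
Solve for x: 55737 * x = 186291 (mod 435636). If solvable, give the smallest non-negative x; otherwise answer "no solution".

9359

First find gcd(55737, 435636):
435636 = 7·55737 + 45477
55737 = 1·45477 + 10260
45477 = 4·10260 + 4437
10260 = 2·4437 + 1386
4437 = 3·1386 + 279
1386 = 4·279 + 270
279 = 1·270 + 9
270 = 30·9 + 0
gcd = 9 and 9 | 186291, so solutions exist. Divide through by 9: 6193x ≡ 20699 (mod 48404).
Now find 6193⁻¹ mod 48404:
48404 = 7×6193 + 5053
6193 = 1×5053 + 1140
5053 = 4×1140 + 493
1140 = 2×493 + 154
493 = 3×154 + 31
154 = 4×31 + 30
31 = 1×30 + 1
30 = 30×1 + 0
Back-substitute:
1 = 31 − 30
1 = −154 + 5·31
1 = 5·493 − 16·154
1 = −16·1140 + 37·493
1 = 37·5053 − 164·1140
1 = −164·6193 + 201·5053
1 = 201·48404 − 1571·6193
So 6193·(-1571) ≡ 1 (mod 48404), i.e. 6193⁻¹ ≡ 46833.
Then x ≡ 46833·20699 ≡ 9359 (mod 48404); the smallest non-negative solution is x = 9359.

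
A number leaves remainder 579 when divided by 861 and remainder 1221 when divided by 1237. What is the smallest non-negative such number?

Write x = 579 + 861·k. Then 861·k ≡ 1221 − 579 ≡ 642 (mod 1237).
Need 861⁻¹ mod 1237. Extended Euclid on (1237, 861):
1237 = 1·861 + 376
861 = 2·376 + 109
376 = 3·109 + 49
109 = 2·49 + 11
49 = 4·11 + 5
11 = 2·5 + 1
5 = 5·1 + 0
Back-substitute:
1 = 11 − 2·5
1 = −2·49 + 9·11
1 = 9·109 − 20·49
1 = −20·376 + 69·109
1 = 69·861 − 158·376
1 = −158·1237 + 227·861
861⁻¹ ≡ 227 (mod 1237), so k ≡ 227·642 ≡ 1005 (mod 1237).
x = 579 + 861·1005 = 865884.

865884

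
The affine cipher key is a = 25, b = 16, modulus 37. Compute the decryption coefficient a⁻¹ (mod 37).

3

Extended Euclidean algorithm:
37 = 1*25 + 12
25 = 2*12 + 1
12 = 12*1 + 0
gcd = 1, so the inverse exists. Back-substitute:
1 = 25 − 2·12
1 = −2·37 + 3·25
So 25·3 ≡ 1 (mod 37).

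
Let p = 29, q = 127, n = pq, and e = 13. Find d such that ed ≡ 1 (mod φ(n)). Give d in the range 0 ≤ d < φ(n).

1357

φ(n) = (p−1)(q−1) = 28·126 = 3528.
Need d with 13·d ≡ 1 (mod 3528). Apply the extended Euclidean algorithm:
3528 = 271×13 + 5
13 = 2×5 + 3
5 = 1×3 + 2
3 = 1×2 + 1
2 = 2×1 + 0
Back-substitute:
1 = 3 − 2
1 = −5 + 2·3
1 = 2·13 − 5·5
1 = −5·3528 + 1357·13
So 13·1357 ≡ 1 (mod 3528), hence d = 1357.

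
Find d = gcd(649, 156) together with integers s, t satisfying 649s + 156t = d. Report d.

1

Repeated division:
649 = 4·156 + 25
156 = 6·25 + 6
25 = 4·6 + 1
6 = 6·1 + 0
gcd(649, 156) = 1.
Back-substituting:
1 = 25 − 4·6
1 = −4·156 + 25·25
1 = 25·649 − 104·156
So 1 = (25)·649 + (-104)·156.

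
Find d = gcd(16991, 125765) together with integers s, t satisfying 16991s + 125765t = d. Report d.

1

Apply Euclid's algorithm to 125765 and 16991:
125765 = 7*16991 + 6828
16991 = 2*6828 + 3335
6828 = 2*3335 + 158
3335 = 21*158 + 17
158 = 9*17 + 5
17 = 3*5 + 2
5 = 2*2 + 1
2 = 2*1 + 0
gcd(16991, 125765) = 1.
Back-substituting:
1 = 5 − 2·2
1 = −2·17 + 7·5
1 = 7·158 − 65·17
1 = −65·3335 + 1372·158
1 = 1372·6828 − 2809·3335
1 = −2809·16991 + 6990·6828
1 = 6990·125765 − 51739·16991
So 1 = (6990)·125765 + (-51739)·16991.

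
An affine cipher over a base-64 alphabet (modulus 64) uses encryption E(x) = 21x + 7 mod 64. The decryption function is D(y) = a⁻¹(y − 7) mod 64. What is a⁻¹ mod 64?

Apply the Euclidean algorithm to 64 and 21:
64 = 3·21 + 1
21 = 21·1 + 0
Since gcd(21, 64) = 1, back-substitute to write 1 as a combination:
1 = 64 − 3·21
Hence 21⁻¹ ≡ -3 ≡ 61 (mod 64).

61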